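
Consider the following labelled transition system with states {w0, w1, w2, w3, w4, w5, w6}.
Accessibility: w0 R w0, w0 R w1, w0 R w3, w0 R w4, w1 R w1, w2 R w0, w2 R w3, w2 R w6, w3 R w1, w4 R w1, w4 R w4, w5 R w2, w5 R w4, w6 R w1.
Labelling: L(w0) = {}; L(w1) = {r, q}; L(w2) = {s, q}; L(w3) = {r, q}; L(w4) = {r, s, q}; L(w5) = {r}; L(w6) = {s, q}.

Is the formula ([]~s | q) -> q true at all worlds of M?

Yes

Let φ = ([]~s | q) -> q. Evaluate φ at each world:
  w0 (successors {w0, w1, w3, w4}): φ is true.
  w1 (successors {w1}): φ is true.
  w2 (successors {w0, w3, w6}): φ is true.
  w3 (successors {w1}): φ is true.
  w4 (successors {w1, w4}): φ is true.
  w5 (successors {w2, w4}): φ is true.
  w6 (successors {w1}): φ is true.
For instance, at w1:
  At w1: []~s | q is true, q is true, so ([]~s | q) -> q is true.
    At w1: []~s is true, q is true, so []~s | q is true.
      At w1: []~s requires ~s at every successor {w1}.
        At w1: ~s is true.
      So []~s is true at w1.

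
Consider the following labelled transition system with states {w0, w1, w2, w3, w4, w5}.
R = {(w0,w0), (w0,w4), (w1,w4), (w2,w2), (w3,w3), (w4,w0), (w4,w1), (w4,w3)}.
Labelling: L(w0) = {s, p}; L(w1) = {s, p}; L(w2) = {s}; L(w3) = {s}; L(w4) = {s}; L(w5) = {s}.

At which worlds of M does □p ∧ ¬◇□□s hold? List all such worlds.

w5

Let φ = □p ∧ ¬◇□□s. Evaluate φ at each world:
  w0 (successors {w0, w4}): φ is false.
  w1 (successors {w4}): φ is false.
  w2 (successors {w2}): φ is false.
  w3 (successors {w3}): φ is false.
  w4 (successors {w0, w1, w3}): φ is false.
  w5 (successors ∅): φ is true.
For instance, at w0:
  At w0: □p is false, ¬◇□□s is false, so □p ∧ ¬◇□□s is false.
    At w0: □p requires p at every successor {w0, w4}.
      p fails at w4, so □p is false at w0.
    At w0: ◇□□s is true, so ¬◇□□s is false.
      At w0: ◇□□s requires □□s at some successor in {w0, w4}.
        □□s holds at w0, so ◇□□s is true at w0.
Satisfying worlds: {w5}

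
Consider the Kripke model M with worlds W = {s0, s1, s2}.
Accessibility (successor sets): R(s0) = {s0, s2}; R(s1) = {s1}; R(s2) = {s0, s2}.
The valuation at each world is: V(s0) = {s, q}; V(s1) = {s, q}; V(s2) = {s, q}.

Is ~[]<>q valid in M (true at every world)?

No

Let φ = ~[]<>q. Evaluate φ at each world:
  s0 (successors {s0, s2}): φ is false.
  s1 (successors {s1}): φ is false.
  s2 (successors {s0, s2}): φ is false.
Detail at s0 (counterexample):
  At s0: []<>q is true, so ~[]<>q is false.
    At s0: []<>q requires <>q at every successor {s0, s2}.
      At s0: <>q is true.
      At s2: <>q is true.
    So []<>q is true at s0.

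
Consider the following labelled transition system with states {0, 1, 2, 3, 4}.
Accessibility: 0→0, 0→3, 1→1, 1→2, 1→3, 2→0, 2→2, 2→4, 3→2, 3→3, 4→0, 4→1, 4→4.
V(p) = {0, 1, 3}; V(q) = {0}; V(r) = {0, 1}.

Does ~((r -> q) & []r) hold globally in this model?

Yes

Let φ = ~((r -> q) & []r). Evaluate φ at each world:
  0 (successors {0, 3}): φ is true.
  1 (successors {1, 2, 3}): φ is true.
  2 (successors {0, 2, 4}): φ is true.
  3 (successors {2, 3}): φ is true.
  4 (successors {0, 1, 4}): φ is true.
For instance, at 4:
  At 4: (r -> q) & []r is false, so ~((r -> q) & []r) is true.
    At 4: r -> q is true, []r is false, so (r -> q) & []r is false.
      At 4: []r requires r at every successor {0, 1, 4}.
        r fails at 4, so []r is false at 4.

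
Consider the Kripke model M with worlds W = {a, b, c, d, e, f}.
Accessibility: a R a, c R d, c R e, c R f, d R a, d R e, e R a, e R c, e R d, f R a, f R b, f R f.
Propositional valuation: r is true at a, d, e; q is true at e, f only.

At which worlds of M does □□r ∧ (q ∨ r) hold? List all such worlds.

a

Let φ = □□r ∧ (q ∨ r). Evaluate φ at each world:
  a (successors {a}): φ is true.
  b (successors ∅): φ is false.
  c (successors {d, e, f}): φ is false.
  d (successors {a, e}): φ is false.
  e (successors {a, c, d}): φ is false.
  f (successors {a, b, f}): φ is false.
For instance, at f:
  At f: □□r is false, q ∨ r is true, so □□r ∧ (q ∨ r) is false.
    At f: □□r requires □r at every successor {a, b, f}.
      □r fails at f, so □□r is false at f.
Satisfying worlds: {a}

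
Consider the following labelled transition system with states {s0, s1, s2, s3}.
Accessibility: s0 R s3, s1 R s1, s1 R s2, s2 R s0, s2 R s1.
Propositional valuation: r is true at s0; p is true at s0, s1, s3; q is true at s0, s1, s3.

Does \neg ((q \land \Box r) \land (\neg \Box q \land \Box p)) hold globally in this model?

Yes

Recall that \Box ψ holds at a world iff ψ holds at every accessible world, and \Diamond ψ holds iff ψ holds at some accessible world.
Let φ = \neg ((q \land \Box r) \land (\neg \Box q \land \Box p)). Evaluate φ at each world:
  s0 (successors {s3}): φ is true.
  s1 (successors {s1, s2}): φ is true.
  s2 (successors {s0, s1}): φ is true.
  s3 (successors ∅): φ is true.
For instance, at s1:
  At s1: (q \land \Box r) \land (\neg \Box q \land \Box p) is false, so \neg ((q \land \Box r) \land (\neg \Box q \land \Box p)) is true.
    At s1: q \land \Box r is false, \neg \Box q \land \Box p is false, so (q \land \Box r) \land (\neg \Box q \land \Box p) is false.
      At s1: q is true, \Box r is false, so q \land \Box r is false.
      At s1: \neg \Box q is true, \Box p is false, so \neg \Box q \land \Box p is false.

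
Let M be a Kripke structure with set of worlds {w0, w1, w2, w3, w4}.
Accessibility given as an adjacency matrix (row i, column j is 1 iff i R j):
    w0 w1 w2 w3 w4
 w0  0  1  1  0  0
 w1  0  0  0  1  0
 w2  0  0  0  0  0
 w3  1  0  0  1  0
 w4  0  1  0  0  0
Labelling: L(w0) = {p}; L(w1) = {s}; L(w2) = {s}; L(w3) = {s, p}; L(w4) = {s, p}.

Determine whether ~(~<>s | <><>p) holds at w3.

Recall that <>ψ holds at a world iff ψ holds at some accessible world.
At w3: ~<>s | <><>p is true, so ~(~<>s | <><>p) is false.
  At w3: ~<>s is false, <><>p is true, so ~<>s | <><>p is true.
    At w3: <>s is true, so ~<>s is false.
      At w3: <>s requires s at some successor in {w0, w3}.
        s holds at w3, so <>s is true at w3.
    At w3: <><>p requires <>p at some successor in {w0, w3}.
      <>p holds at w3, so <><>p is true at w3.

No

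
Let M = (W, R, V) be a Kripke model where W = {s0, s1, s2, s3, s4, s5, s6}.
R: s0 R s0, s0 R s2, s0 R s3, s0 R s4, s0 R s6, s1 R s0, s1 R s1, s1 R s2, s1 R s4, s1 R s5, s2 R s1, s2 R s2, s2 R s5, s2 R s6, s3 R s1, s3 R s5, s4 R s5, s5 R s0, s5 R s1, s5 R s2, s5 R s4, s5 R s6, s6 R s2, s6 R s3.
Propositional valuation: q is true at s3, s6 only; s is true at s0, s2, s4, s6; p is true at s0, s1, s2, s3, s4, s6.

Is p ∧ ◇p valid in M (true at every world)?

No

Let φ = p ∧ ◇p. Evaluate φ at each world:
  s0 (successors {s0, s2, s3, s4, s6}): φ is true.
  s1 (successors {s0, s1, s2, s4, s5}): φ is true.
  s2 (successors {s1, s2, s5, s6}): φ is true.
  s3 (successors {s1, s5}): φ is true.
  s4 (successors {s5}): φ is false.
  s5 (successors {s0, s1, s2, s4, s6}): φ is false.
  s6 (successors {s2, s3}): φ is true.
Detail at s4 (counterexample):
  At s4: p is true, ◇p is false, so p ∧ ◇p is false.
    At s4: ◇p requires p at some successor in {s5}.
      At s5: p is false.
    So ◇p is false at s4.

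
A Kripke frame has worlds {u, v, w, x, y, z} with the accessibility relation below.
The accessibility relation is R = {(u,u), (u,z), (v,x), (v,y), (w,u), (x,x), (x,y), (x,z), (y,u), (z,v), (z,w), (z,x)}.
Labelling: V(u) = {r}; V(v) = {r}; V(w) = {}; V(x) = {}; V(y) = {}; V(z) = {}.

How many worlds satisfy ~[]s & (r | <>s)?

Let φ = ~[]s & (r | <>s). Evaluate φ at each world:
  u (successors {u, z}): φ is true.
  v (successors {x, y}): φ is true.
  w (successors {u}): φ is false.
  x (successors {x, y, z}): φ is false.
  y (successors {u}): φ is false.
  z (successors {v, w, x}): φ is false.
For instance, at y:
  At y: ~[]s is true, r | <>s is false, so ~[]s & (r | <>s) is false.
    At y: []s is false, so ~[]s is true.
      At y: []s requires s at every successor {u}.
        s fails at u, so []s is false at y.
    At y: r is false, <>s is false, so r | <>s is false.
      At y: <>s requires s at some successor in {u}.
        At u: s is false.
      So <>s is false at y.
Satisfying worlds: {u, v}

2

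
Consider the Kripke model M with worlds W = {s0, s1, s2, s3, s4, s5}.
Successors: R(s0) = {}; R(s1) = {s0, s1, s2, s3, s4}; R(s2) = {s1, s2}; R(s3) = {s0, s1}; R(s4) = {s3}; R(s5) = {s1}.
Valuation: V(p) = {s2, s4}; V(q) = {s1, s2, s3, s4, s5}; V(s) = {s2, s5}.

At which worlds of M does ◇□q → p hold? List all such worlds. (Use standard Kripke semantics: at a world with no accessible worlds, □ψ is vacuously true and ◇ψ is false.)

Let φ = ◇□q → p. Evaluate φ at each world:
  s0 (successors ∅): φ is true.
  s1 (successors {s0, s1, s2, s3, s4}): φ is false.
  s2 (successors {s1, s2}): φ is true.
  s3 (successors {s0, s1}): φ is false.
  s4 (successors {s3}): φ is true.
  s5 (successors {s1}): φ is true.
For instance, at s2:
  At s2: ◇□q is true, p is true, so ◇□q → p is true.
    At s2: ◇□q requires □q at some successor in {s1, s2}.
      □q holds at s2, so ◇□q is true at s2.
Satisfying worlds: {s0, s2, s4, s5}

s0, s2, s4, s5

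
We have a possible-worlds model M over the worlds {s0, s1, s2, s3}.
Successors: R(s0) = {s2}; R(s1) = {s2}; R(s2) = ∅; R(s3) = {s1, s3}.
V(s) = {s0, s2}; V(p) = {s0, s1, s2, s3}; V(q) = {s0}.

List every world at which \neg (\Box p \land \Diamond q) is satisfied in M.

s0, s1, s2, s3

Let φ = \neg (\Box p \land \Diamond q). Evaluate φ at each world:
  s0 (successors {s2}): φ is true.
  s1 (successors {s2}): φ is true.
  s2 (successors ∅): φ is true.
  s3 (successors {s1, s3}): φ is true.
For instance, at s3:
  At s3: \Box p \land \Diamond q is false, so \neg (\Box p \land \Diamond q) is true.
    At s3: \Box p is true, \Diamond q is false, so \Box p \land \Diamond q is false.
      At s3: \Box p requires p at every successor {s1, s3}.
        At s1: p is true.
        At s3: p is true.
      So \Box p is true at s3.
      At s3: \Diamond q requires q at some successor in {s1, s3}.
        At s1: q is false.
        At s3: q is false.
      So \Diamond q is false at s3.
Satisfying worlds: {s0, s1, s2, s3}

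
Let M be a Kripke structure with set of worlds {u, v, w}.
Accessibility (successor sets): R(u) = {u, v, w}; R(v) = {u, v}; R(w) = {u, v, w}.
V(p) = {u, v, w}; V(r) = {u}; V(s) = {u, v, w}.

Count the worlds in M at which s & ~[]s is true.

0

Let φ = s & ~[]s. Evaluate φ at each world:
  u (successors {u, v, w}): φ is false.
  v (successors {u, v}): φ is false.
  w (successors {u, v, w}): φ is false.
For instance, at u:
  At u: s is true, ~[]s is false, so s & ~[]s is false.
    At u: []s is true, so ~[]s is false.
      At u: []s requires s at every successor {u, v, w}.
        At u: s is true.
        At v: s is true.
        At w: s is true.
      So []s is true at u.
Satisfying worlds: none.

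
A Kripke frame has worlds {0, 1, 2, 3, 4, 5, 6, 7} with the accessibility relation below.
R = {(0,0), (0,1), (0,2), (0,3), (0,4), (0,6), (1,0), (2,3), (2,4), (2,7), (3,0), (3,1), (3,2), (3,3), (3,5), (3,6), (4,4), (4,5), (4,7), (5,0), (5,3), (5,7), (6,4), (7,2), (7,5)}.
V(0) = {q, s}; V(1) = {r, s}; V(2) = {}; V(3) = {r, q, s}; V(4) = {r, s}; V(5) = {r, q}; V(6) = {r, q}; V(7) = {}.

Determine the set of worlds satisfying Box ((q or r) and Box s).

none

Let φ = Box ((q or r) and Box s). Evaluate φ at each world:
  0 (successors {0, 1, 2, 3, 4, 6}): φ is false.
  1 (successors {0}): φ is false.
  2 (successors {3, 4, 7}): φ is false.
  3 (successors {0, 1, 2, 3, 5, 6}): φ is false.
  4 (successors {4, 5, 7}): φ is false.
  5 (successors {0, 3, 7}): φ is false.
  6 (successors {4}): φ is false.
  7 (successors {2, 5}): φ is false.
For instance, at 0:
  At 0: Box ((q or r) and Box s) requires (q or r) and Box s at every successor {0, 1, 2, 3, 4, 6}.
    (q or r) and Box s fails at 0, so Box ((q or r) and Box s) is false at 0.
      At 0: q or r is true, Box s is false, so (q or r) and Box s is false.
Satisfying worlds: none.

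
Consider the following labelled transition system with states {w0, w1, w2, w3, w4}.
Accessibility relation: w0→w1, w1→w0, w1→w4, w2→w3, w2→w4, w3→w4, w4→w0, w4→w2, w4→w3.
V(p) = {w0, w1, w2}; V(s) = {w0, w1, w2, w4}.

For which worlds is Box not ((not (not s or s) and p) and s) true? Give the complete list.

w0, w1, w2, w3, w4

Recall that Box ψ holds at a world iff ψ holds at every accessible world, and Dia ψ holds iff ψ holds at some accessible world.
Let φ = Box not ((not (not s or s) and p) and s). Evaluate φ at each world:
  w0 (successors {w1}): φ is true.
  w1 (successors {w0, w4}): φ is true.
  w2 (successors {w3, w4}): φ is true.
  w3 (successors {w4}): φ is true.
  w4 (successors {w0, w2, w3}): φ is true.
For instance, at w2:
  At w2: Box not ((not (not s or s) and p) and s) requires not ((not (not s or s) and p) and s) at every successor {w3, w4}.
    At w3: not ((not (not s or s) and p) and s) is true.
    At w4: not ((not (not s or s) and p) and s) is true.
  So Box not ((not (not s or s) and p) and s) is true at w2.
Satisfying worlds: {w0, w1, w2, w3, w4}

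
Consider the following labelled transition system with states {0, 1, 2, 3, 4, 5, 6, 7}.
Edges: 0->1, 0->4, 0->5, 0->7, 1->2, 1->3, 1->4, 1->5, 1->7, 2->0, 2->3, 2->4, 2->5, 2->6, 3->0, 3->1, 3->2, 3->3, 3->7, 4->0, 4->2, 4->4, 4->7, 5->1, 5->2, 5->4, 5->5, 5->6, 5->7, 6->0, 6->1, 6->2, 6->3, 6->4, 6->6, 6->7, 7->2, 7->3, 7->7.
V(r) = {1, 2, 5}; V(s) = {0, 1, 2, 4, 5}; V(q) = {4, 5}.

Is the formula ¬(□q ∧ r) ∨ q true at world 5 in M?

Yes

Recall that □ψ holds at a world iff ψ holds at every accessible world, and ◇ψ holds iff ψ holds at some accessible world.
At 5: ¬(□q ∧ r) is true, q is true, so ¬(□q ∧ r) ∨ q is true.
  At 5: □q ∧ r is false, so ¬(□q ∧ r) is true.
    At 5: □q is false, r is true, so □q ∧ r is false.
      At 5: □q requires q at every successor {1, 2, 4, 5, 6, 7}.
        q fails at 1, so □q is false at 5.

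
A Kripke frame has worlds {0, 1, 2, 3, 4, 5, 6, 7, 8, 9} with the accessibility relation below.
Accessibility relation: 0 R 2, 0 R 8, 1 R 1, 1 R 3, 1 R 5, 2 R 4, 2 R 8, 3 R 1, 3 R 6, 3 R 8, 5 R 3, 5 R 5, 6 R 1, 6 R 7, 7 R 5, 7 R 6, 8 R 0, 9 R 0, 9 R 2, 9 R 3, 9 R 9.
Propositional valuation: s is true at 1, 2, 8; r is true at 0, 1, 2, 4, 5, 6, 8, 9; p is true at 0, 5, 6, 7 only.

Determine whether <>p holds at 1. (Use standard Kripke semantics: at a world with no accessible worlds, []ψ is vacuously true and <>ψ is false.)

At 1: <>p requires p at some successor in {1, 3, 5}.
  p holds at 5, so <>p is true at 1.

Yes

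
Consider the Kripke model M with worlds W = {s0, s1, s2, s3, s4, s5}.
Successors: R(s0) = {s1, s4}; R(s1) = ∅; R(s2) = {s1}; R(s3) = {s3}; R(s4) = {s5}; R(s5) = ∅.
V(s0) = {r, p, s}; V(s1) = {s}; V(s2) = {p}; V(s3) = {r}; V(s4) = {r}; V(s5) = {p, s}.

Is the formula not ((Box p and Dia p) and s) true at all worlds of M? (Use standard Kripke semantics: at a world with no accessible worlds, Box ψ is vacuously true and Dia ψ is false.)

Recall that Box ψ holds at a world iff ψ holds at every accessible world, and Dia ψ holds iff ψ holds at some accessible world.
Let φ = not ((Box p and Dia p) and s). Evaluate φ at each world:
  s0 (successors {s1, s4}): φ is true.
  s1 (successors ∅): φ is true.
  s2 (successors {s1}): φ is true.
  s3 (successors {s3}): φ is true.
  s4 (successors {s5}): φ is true.
  s5 (successors ∅): φ is true.
For instance, at s0:
  At s0: (Box p and Dia p) and s is false, so not ((Box p and Dia p) and s) is true.
    At s0: Box p and Dia p is false, s is true, so (Box p and Dia p) and s is false.
      At s0: Box p is false, Dia p is false, so Box p and Dia p is false.

Yes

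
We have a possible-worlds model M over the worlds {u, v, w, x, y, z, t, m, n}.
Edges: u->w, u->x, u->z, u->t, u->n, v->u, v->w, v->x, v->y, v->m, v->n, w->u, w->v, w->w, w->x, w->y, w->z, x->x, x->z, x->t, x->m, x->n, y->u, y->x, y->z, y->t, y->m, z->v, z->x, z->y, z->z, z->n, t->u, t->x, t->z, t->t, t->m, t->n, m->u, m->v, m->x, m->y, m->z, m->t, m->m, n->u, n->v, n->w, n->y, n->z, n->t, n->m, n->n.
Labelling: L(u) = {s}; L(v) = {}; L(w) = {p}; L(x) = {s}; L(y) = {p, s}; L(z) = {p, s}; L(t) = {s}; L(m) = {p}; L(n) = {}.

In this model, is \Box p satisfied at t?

No

At t: \Box p requires p at every successor {u, x, z, t, m, n}.
  p fails at u, so \Box p is false at t.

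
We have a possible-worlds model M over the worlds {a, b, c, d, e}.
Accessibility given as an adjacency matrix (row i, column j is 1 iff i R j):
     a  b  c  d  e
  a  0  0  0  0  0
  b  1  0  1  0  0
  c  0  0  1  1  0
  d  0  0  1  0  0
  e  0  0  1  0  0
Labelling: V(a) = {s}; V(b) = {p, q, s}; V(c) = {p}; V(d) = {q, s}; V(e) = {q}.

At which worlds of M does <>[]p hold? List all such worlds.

Let φ = <>[]p. Evaluate φ at each world:
  a (successors ∅): φ is false.
  b (successors {a, c}): φ is true.
  c (successors {c, d}): φ is true.
  d (successors {c}): φ is false.
  e (successors {c}): φ is false.
For instance, at b:
  At b: <>[]p requires []p at some successor in {a, c}.
    []p holds at a, so <>[]p is true at b.
      At a: no accessible worlds, so []p holds vacuously.
Satisfying worlds: {b, c}

b, c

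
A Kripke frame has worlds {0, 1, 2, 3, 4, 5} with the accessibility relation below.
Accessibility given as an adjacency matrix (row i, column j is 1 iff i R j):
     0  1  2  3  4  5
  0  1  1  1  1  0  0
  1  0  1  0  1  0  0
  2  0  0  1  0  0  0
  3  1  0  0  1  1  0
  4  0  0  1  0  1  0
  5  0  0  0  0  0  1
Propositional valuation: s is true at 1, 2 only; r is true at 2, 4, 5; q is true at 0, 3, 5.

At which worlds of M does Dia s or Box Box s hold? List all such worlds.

0, 1, 2, 4

Let φ = Dia s or Box Box s. Evaluate φ at each world:
  0 (successors {0, 1, 2, 3}): φ is true.
  1 (successors {1, 3}): φ is true.
  2 (successors {2}): φ is true.
  3 (successors {0, 3, 4}): φ is false.
  4 (successors {2, 4}): φ is true.
  5 (successors {5}): φ is false.
For instance, at 1:
  At 1: Dia s is true, Box Box s is false, so Dia s or Box Box s is true.
    At 1: Dia s requires s at some successor in {1, 3}.
      s holds at 1, so Dia s is true at 1.
    At 1: Box Box s requires Box s at every successor {1, 3}.
      Box s fails at 1, so Box Box s is false at 1.
Satisfying worlds: {0, 1, 2, 4}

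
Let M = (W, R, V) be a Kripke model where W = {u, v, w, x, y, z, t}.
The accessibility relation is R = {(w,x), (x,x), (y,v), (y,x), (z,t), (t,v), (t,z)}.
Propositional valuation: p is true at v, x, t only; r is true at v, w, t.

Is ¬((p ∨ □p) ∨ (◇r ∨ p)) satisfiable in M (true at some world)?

Let φ = ¬((p ∨ □p) ∨ (◇r ∨ p)). Evaluate φ at each world:
  u (successors ∅): φ is false.
  v (successors ∅): φ is false.
  w (successors {x}): φ is false.
  x (successors {x}): φ is false.
  y (successors {v, x}): φ is false.
  z (successors {t}): φ is false.
  t (successors {v, z}): φ is false.
For instance, at y:
  At y: (p ∨ □p) ∨ (◇r ∨ p) is true, so ¬((p ∨ □p) ∨ (◇r ∨ p)) is false.
    At y: p ∨ □p is true, ◇r ∨ p is true, so (p ∨ □p) ∨ (◇r ∨ p) is true.
      At y: p is false, □p is true, so p ∨ □p is true.
      At y: ◇r is true, p is false, so ◇r ∨ p is true.

No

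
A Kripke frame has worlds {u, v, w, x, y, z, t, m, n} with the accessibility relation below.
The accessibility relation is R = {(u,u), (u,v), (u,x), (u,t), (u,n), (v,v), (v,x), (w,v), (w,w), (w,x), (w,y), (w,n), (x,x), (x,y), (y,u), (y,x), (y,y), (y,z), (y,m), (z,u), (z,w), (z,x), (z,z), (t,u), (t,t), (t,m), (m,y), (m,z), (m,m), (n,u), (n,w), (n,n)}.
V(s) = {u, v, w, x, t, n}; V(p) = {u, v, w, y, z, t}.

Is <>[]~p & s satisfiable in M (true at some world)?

Recall that []ψ holds at a world iff ψ holds at every accessible world, and <>ψ holds iff ψ holds at some accessible world.
Let φ = <>[]~p & s. Evaluate φ at each world:
  u (successors {u, v, x, t, n}): φ is false.
  v (successors {v, x}): φ is false.
  w (successors {v, w, x, y, n}): φ is false.
  x (successors {x, y}): φ is false.
  y (successors {u, x, y, z, m}): φ is false.
  z (successors {u, w, x, z}): φ is false.
  t (successors {u, t, m}): φ is false.
  m (successors {y, z, m}): φ is false.
  n (successors {u, w, n}): φ is false.
For instance, at x:
  At x: <>[]~p is false, s is true, so <>[]~p & s is false.
    At x: <>[]~p requires []~p at some successor in {x, y}.
      At x: []~p is false.
      At y: []~p is false.
    So <>[]~p is false at x.

No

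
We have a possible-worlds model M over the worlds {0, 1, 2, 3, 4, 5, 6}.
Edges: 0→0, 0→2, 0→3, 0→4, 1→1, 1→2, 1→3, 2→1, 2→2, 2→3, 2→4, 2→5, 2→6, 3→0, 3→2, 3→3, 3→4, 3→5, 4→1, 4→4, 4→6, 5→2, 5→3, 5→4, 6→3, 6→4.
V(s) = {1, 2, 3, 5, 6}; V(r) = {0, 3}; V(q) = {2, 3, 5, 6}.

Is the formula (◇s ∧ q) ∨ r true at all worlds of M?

Recall that ◇ψ holds at a world iff ψ holds at some accessible world.
Let φ = (◇s ∧ q) ∨ r. Evaluate φ at each world:
  0 (successors {0, 2, 3, 4}): φ is true.
  1 (successors {1, 2, 3}): φ is false.
  2 (successors {1, 2, 3, 4, 5, 6}): φ is true.
  3 (successors {0, 2, 3, 4, 5}): φ is true.
  4 (successors {1, 4, 6}): φ is false.
  5 (successors {2, 3, 4}): φ is true.
  6 (successors {3, 4}): φ is true.
Detail at 1 (counterexample):
  At 1: ◇s ∧ q is false, r is false, so (◇s ∧ q) ∨ r is false.
    At 1: ◇s is true, q is false, so ◇s ∧ q is false.
      At 1: ◇s requires s at some successor in {1, 2, 3}.
        s holds at 1, so ◇s is true at 1.

No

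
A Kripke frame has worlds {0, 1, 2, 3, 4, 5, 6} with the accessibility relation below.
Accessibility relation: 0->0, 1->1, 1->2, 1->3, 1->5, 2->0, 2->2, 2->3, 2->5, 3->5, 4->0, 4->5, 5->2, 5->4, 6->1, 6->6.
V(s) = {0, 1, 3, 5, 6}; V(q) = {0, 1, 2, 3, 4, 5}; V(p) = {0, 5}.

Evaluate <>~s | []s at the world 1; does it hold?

Recall that []ψ holds at a world iff ψ holds at every accessible world, and <>ψ holds iff ψ holds at some accessible world.
At 1: <>~s is true, []s is false, so <>~s | []s is true.
  At 1: <>~s requires ~s at some successor in {1, 2, 3, 5}.
    ~s holds at 2, so <>~s is true at 1.
  At 1: []s requires s at every successor {1, 2, 3, 5}.
    s fails at 2, so []s is false at 1.

Yes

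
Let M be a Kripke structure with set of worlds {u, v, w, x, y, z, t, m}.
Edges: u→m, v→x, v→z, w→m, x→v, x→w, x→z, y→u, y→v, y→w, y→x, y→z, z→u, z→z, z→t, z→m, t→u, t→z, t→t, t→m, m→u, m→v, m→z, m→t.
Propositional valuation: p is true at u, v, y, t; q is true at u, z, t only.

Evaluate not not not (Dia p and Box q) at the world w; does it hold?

At w: not not (Dia p and Box q) is false, so not not not (Dia p and Box q) is true.
  At w: not (Dia p and Box q) is true, so not not (Dia p and Box q) is false.
    At w: Dia p and Box q is false, so not (Dia p and Box q) is true.
      At w: Dia p is false, Box q is false, so Dia p and Box q is false.

Yes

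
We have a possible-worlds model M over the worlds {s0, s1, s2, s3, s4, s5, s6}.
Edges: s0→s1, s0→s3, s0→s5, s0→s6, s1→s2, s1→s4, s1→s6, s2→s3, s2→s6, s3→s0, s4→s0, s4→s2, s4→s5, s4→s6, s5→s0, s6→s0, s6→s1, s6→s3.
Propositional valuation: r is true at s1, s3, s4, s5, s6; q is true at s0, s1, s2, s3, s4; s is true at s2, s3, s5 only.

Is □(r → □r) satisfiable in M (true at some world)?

Let φ = □(r → □r). Evaluate φ at each world:
  s0 (successors {s1, s3, s5, s6}): φ is false.
  s1 (successors {s2, s4, s6}): φ is false.
  s2 (successors {s3, s6}): φ is false.
  s3 (successors {s0}): φ is true.
  s4 (successors {s0, s2, s5, s6}): φ is false.
  s5 (successors {s0}): φ is true.
  s6 (successors {s0, s1, s3}): φ is false.
Detail at s3 (witness):
  At s3: □(r → □r) requires r → □r at every successor {s0}.
      At s0: r is false, □r is true, so r → □r is true.
  So □(r → □r) is true at s3.

Yes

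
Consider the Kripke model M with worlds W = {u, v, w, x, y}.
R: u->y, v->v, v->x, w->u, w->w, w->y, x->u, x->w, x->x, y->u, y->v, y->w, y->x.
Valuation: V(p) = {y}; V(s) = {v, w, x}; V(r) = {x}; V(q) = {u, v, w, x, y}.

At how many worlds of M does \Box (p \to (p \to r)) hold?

3

Let φ = \Box (p \to (p \to r)). Evaluate φ at each world:
  u (successors {y}): φ is false.
  v (successors {v, x}): φ is true.
  w (successors {u, w, y}): φ is false.
  x (successors {u, w, x}): φ is true.
  y (successors {u, v, w, x}): φ is true.
For instance, at v:
  At v: \Box (p \to (p \to r)) requires p \to (p \to r) at every successor {v, x}.
    At v: p \to (p \to r) is true.
    At x: p \to (p \to r) is true.
  So \Box (p \to (p \to r)) is true at v.
Satisfying worlds: {v, x, y}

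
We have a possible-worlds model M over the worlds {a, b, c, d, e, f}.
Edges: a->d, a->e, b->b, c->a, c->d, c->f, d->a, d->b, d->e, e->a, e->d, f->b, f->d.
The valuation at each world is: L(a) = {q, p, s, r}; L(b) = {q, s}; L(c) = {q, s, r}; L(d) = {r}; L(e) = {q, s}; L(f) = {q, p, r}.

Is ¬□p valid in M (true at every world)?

Let φ = ¬□p. Evaluate φ at each world:
  a (successors {d, e}): φ is true.
  b (successors {b}): φ is true.
  c (successors {a, d, f}): φ is true.
  d (successors {a, b, e}): φ is true.
  e (successors {a, d}): φ is true.
  f (successors {b, d}): φ is true.
For instance, at a:
  At a: □p is false, so ¬□p is true.
    At a: □p requires p at every successor {d, e}.
      p fails at d, so □p is false at a.

Yes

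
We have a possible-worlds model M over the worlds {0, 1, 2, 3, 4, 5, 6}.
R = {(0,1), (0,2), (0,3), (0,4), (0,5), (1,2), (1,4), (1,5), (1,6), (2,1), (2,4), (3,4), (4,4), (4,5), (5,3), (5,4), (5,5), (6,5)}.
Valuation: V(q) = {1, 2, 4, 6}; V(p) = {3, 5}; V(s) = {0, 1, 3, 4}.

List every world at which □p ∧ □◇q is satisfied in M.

Recall that □ψ holds at a world iff ψ holds at every accessible world, and ◇ψ holds iff ψ holds at some accessible world.
Let φ = □p ∧ □◇q. Evaluate φ at each world:
  0 (successors {1, 2, 3, 4, 5}): φ is false.
  1 (successors {2, 4, 5, 6}): φ is false.
  2 (successors {1, 4}): φ is false.
  3 (successors {4}): φ is false.
  4 (successors {4, 5}): φ is false.
  5 (successors {3, 4, 5}): φ is false.
  6 (successors {5}): φ is true.
For instance, at 3:
  At 3: □p is false, □◇q is true, so □p ∧ □◇q is false.
    At 3: □p requires p at every successor {4}.
      p fails at 4, so □p is false at 3.
    At 3: □◇q requires ◇q at every successor {4}.
      At 4: ◇q is true.
    So □◇q is true at 3.
Satisfying worlds: {6}

6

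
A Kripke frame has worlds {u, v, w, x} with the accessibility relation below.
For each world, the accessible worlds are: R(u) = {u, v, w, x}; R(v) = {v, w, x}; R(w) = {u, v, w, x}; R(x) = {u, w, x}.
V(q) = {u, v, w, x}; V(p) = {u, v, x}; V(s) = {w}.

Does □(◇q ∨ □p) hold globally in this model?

Let φ = □(◇q ∨ □p). Evaluate φ at each world:
  u (successors {u, v, w, x}): φ is true.
  v (successors {v, w, x}): φ is true.
  w (successors {u, v, w, x}): φ is true.
  x (successors {u, w, x}): φ is true.
For instance, at v:
  At v: □(◇q ∨ □p) requires ◇q ∨ □p at every successor {v, w, x}.
      At v: ◇q is true, □p is false, so ◇q ∨ □p is true.
      At w: ◇q is true, □p is false, so ◇q ∨ □p is true.
      At x: ◇q is true, □p is false, so ◇q ∨ □p is true.
  So □(◇q ∨ □p) is true at v.

Yes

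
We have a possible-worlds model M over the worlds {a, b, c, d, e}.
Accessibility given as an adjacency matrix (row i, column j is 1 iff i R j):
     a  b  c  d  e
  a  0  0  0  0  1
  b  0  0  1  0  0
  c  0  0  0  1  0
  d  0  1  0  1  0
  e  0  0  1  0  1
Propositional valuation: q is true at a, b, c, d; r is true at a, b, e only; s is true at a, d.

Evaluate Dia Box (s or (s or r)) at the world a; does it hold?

At a: Dia Box (s or (s or r)) requires Box (s or (s or r)) at some successor in {e}.
  At e: Box (s or (s or r)) is false.
So Dia Box (s or (s or r)) is false at a.

No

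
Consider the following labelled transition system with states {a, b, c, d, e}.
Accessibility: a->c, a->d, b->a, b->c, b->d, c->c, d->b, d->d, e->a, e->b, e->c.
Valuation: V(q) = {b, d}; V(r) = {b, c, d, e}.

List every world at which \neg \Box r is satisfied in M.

b, e

Let φ = \neg \Box r. Evaluate φ at each world:
  a (successors {c, d}): φ is false.
  b (successors {a, c, d}): φ is true.
  c (successors {c}): φ is false.
  d (successors {b, d}): φ is false.
  e (successors {a, b, c}): φ is true.
For instance, at c:
  At c: \Box r is true, so \neg \Box r is false.
    At c: \Box r requires r at every successor {c}.
      At c: r is true.
    So \Box r is true at c.
Satisfying worlds: {b, e}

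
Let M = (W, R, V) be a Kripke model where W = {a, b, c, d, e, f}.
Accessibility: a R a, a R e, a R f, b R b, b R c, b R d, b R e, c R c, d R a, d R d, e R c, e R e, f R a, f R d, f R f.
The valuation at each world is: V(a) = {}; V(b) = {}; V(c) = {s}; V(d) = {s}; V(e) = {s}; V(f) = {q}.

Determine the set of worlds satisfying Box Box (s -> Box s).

c, e

Let φ = Box Box (s -> Box s). Evaluate φ at each world:
  a (successors {a, e, f}): φ is false.
  b (successors {b, c, d, e}): φ is false.
  c (successors {c}): φ is true.
  d (successors {a, d}): φ is false.
  e (successors {c, e}): φ is true.
  f (successors {a, d, f}): φ is false.
For instance, at e:
  At e: Box Box (s -> Box s) requires Box (s -> Box s) at every successor {c, e}.
      At c: Box (s -> Box s) requires s -> Box s at every successor {c}.
        At c: s -> Box s is true.
      So Box (s -> Box s) is true at c.
      At e: Box (s -> Box s) requires s -> Box s at every successor {c, e}.
        At c: s -> Box s is true.
        At e: s -> Box s is true.
      So Box (s -> Box s) is true at e.
  So Box Box (s -> Box s) is true at e.
Satisfying worlds: {c, e}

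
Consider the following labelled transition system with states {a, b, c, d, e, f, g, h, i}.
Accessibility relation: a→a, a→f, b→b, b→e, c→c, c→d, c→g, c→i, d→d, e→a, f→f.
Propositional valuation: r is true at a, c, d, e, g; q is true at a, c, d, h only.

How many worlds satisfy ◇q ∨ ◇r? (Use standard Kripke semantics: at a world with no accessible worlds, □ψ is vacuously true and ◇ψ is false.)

5

Let φ = ◇q ∨ ◇r. Evaluate φ at each world:
  a (successors {a, f}): φ is true.
  b (successors {b, e}): φ is true.
  c (successors {c, d, g, i}): φ is true.
  d (successors {d}): φ is true.
  e (successors {a}): φ is true.
  f (successors {f}): φ is false.
  g (successors ∅): φ is false.
  h (successors ∅): φ is false.
  i (successors ∅): φ is false.
For instance, at f:
  At f: ◇q is false, ◇r is false, so ◇q ∨ ◇r is false.
    At f: ◇q requires q at some successor in {f}.
      At f: q is false.
    So ◇q is false at f.
    At f: ◇r requires r at some successor in {f}.
      At f: r is false.
    So ◇r is false at f.
Satisfying worlds: {a, b, c, d, e}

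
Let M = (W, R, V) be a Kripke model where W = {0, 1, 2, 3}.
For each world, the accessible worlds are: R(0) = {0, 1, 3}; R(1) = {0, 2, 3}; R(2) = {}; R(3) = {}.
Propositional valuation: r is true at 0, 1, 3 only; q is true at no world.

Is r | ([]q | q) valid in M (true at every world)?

Yes

Let φ = r | ([]q | q). Evaluate φ at each world:
  0 (successors {0, 1, 3}): φ is true.
  1 (successors {0, 2, 3}): φ is true.
  2 (successors ∅): φ is true.
  3 (successors ∅): φ is true.
For instance, at 1:
  At 1: r is true, []q | q is false, so r | ([]q | q) is true.
    At 1: []q is false, q is false, so []q | q is false.
      At 1: []q requires q at every successor {0, 2, 3}.
        q fails at 0, so []q is false at 1.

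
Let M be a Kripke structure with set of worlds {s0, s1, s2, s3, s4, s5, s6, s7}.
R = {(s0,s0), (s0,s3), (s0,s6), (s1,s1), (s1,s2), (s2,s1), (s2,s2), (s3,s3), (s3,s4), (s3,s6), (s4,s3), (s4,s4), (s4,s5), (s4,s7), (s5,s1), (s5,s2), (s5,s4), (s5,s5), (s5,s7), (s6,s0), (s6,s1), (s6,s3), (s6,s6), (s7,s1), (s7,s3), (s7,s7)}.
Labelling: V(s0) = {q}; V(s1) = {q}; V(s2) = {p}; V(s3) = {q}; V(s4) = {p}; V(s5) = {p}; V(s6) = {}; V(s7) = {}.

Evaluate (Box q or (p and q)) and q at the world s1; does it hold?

No

Recall that Box ψ holds at a world iff ψ holds at every accessible world, and Dia ψ holds iff ψ holds at some accessible world.
At s1: Box q or (p and q) is false, q is true, so (Box q or (p and q)) and q is false.
  At s1: Box q is false, p and q is false, so Box q or (p and q) is false.
    At s1: Box q requires q at every successor {s1, s2}.
      q fails at s2, so Box q is false at s1.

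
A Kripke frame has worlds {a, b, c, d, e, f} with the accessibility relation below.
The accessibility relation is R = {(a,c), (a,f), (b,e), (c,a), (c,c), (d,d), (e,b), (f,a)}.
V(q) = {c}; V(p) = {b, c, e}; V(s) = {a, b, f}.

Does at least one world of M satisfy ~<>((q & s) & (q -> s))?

Yes

Recall that <>ψ holds at a world iff ψ holds at some accessible world.
Let φ = ~<>((q & s) & (q -> s)). Evaluate φ at each world:
  a (successors {c, f}): φ is true.
  b (successors {e}): φ is true.
  c (successors {a, c}): φ is true.
  d (successors {d}): φ is true.
  e (successors {b}): φ is true.
  f (successors {a}): φ is true.
Detail at a (witness):
  At a: <>((q & s) & (q -> s)) is false, so ~<>((q & s) & (q -> s)) is true.
    At a: <>((q & s) & (q -> s)) requires (q & s) & (q -> s) at some successor in {c, f}.
      At c: (q & s) & (q -> s) is false.
      At f: (q & s) & (q -> s) is false.
    So <>((q & s) & (q -> s)) is false at a.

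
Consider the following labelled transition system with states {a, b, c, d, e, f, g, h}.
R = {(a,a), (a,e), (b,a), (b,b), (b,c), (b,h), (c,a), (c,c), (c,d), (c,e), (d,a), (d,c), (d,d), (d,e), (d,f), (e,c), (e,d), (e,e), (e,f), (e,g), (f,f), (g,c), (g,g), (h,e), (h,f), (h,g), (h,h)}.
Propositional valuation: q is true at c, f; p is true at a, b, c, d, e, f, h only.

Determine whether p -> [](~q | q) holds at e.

Yes

Recall that []ψ holds at a world iff ψ holds at every accessible world, and <>ψ holds iff ψ holds at some accessible world.
At e: p is true, [](~q | q) is true, so p -> [](~q | q) is true.
  At e: [](~q | q) requires ~q | q at every successor {c, d, e, f, g}.
    At c: ~q | q is true.
    At d: ~q | q is true.
    At e: ~q | q is true.
    At f: ~q | q is true.
    At g: ~q | q is true.
  So [](~q | q) is true at e.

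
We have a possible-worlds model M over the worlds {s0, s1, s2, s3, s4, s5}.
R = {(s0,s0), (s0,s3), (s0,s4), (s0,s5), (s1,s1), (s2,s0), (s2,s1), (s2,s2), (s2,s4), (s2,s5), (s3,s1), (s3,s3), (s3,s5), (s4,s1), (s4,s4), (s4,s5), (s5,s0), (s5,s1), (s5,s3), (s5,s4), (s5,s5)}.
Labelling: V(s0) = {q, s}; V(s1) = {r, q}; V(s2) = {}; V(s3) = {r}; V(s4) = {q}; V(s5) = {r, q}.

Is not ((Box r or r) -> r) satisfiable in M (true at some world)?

Recall that Box ψ holds at a world iff ψ holds at every accessible world, and Dia ψ holds iff ψ holds at some accessible world.
Let φ = not ((Box r or r) -> r). Evaluate φ at each world:
  s0 (successors {s0, s3, s4, s5}): φ is false.
  s1 (successors {s1}): φ is false.
  s2 (successors {s0, s1, s2, s4, s5}): φ is false.
  s3 (successors {s1, s3, s5}): φ is false.
  s4 (successors {s1, s4, s5}): φ is false.
  s5 (successors {s0, s1, s3, s4, s5}): φ is false.
For instance, at s3:
  At s3: (Box r or r) -> r is true, so not ((Box r or r) -> r) is false.
    At s3: Box r or r is true, r is true, so (Box r or r) -> r is true.
      At s3: Box r is true, r is true, so Box r or r is true.

No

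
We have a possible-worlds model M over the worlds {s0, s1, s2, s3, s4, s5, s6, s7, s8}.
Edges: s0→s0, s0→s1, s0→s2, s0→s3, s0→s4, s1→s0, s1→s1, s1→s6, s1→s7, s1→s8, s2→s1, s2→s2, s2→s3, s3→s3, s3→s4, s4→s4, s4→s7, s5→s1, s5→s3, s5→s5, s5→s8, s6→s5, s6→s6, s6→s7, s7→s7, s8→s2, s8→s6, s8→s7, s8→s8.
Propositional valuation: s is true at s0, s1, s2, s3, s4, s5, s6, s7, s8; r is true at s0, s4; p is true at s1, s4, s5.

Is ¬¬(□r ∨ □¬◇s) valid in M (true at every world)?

No

Let φ = ¬¬(□r ∨ □¬◇s). Evaluate φ at each world:
  s0 (successors {s0, s1, s2, s3, s4}): φ is false.
  s1 (successors {s0, s1, s6, s7, s8}): φ is false.
  s2 (successors {s1, s2, s3}): φ is false.
  s3 (successors {s3, s4}): φ is false.
  s4 (successors {s4, s7}): φ is false.
  s5 (successors {s1, s3, s5, s8}): φ is false.
  s6 (successors {s5, s6, s7}): φ is false.
  s7 (successors {s7}): φ is false.
  s8 (successors {s2, s6, s7, s8}): φ is false.
Detail at s0 (counterexample):
  At s0: ¬(□r ∨ □¬◇s) is true, so ¬¬(□r ∨ □¬◇s) is false.
    At s0: □r ∨ □¬◇s is false, so ¬(□r ∨ □¬◇s) is true.
      At s0: □r is false, □¬◇s is false, so □r ∨ □¬◇s is false.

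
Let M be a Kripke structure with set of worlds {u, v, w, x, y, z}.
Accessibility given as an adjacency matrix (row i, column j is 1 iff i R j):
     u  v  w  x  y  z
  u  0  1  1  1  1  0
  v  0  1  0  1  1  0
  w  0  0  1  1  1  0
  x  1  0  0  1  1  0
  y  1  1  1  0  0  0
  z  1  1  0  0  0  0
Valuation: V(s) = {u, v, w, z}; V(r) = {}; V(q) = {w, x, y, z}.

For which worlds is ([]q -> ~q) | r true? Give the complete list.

Let φ = ([]q -> ~q) | r. Evaluate φ at each world:
  u (successors {v, w, x, y}): φ is true.
  v (successors {v, x, y}): φ is true.
  w (successors {w, x, y}): φ is false.
  x (successors {u, x, y}): φ is true.
  y (successors {u, v, w}): φ is true.
  z (successors {u, v}): φ is true.
For instance, at v:
  At v: []q -> ~q is true, r is false, so ([]q -> ~q) | r is true.
    At v: []q is false, ~q is true, so []q -> ~q is true.
      At v: []q requires q at every successor {v, x, y}.
        q fails at v, so []q is false at v.
Satisfying worlds: {u, v, x, y, z}

u, v, x, y, z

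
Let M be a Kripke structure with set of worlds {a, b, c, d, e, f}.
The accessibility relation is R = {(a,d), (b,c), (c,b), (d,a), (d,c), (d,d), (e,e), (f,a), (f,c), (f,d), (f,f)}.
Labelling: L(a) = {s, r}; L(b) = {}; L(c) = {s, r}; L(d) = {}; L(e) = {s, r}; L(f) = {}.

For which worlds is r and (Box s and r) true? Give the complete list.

Recall that Box ψ holds at a world iff ψ holds at every accessible world, and Dia ψ holds iff ψ holds at some accessible world.
Let φ = r and (Box s and r). Evaluate φ at each world:
  a (successors {d}): φ is false.
  b (successors {c}): φ is false.
  c (successors {b}): φ is false.
  d (successors {a, c, d}): φ is false.
  e (successors {e}): φ is true.
  f (successors {a, c, d, f}): φ is false.
For instance, at f:
  At f: r is false, Box s and r is false, so r and (Box s and r) is false.
    At f: Box s is false, r is false, so Box s and r is false.
      At f: Box s requires s at every successor {a, c, d, f}.
        s fails at d, so Box s is false at f.
Satisfying worlds: {e}

e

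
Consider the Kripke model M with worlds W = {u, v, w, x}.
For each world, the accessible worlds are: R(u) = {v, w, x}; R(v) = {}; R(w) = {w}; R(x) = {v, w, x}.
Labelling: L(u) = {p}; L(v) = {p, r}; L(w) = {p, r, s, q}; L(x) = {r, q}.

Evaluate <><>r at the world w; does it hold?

Yes

Recall that <>ψ holds at a world iff ψ holds at some accessible world.
At w: <><>r requires <>r at some successor in {w}.
  <>r holds at w, so <><>r is true at w.
    At w: <>r requires r at some successor in {w}.
      r holds at w, so <>r is true at w.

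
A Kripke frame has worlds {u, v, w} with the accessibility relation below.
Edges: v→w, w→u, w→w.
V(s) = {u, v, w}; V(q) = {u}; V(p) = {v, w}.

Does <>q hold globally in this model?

Let φ = <>q. Evaluate φ at each world:
  u (successors ∅): φ is false.
  v (successors {w}): φ is false.
  w (successors {u, w}): φ is true.
Detail at u (counterexample):
  At u: no accessible worlds, so <>q is false.

No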